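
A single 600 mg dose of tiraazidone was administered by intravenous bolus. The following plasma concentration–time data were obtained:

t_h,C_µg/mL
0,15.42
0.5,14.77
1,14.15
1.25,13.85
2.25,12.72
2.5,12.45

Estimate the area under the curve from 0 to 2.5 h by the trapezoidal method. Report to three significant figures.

Trapezoidal AUC_0→2.5:
  [0→0.5]: (15.42+14.77)/2 × 0.5 = 7.5475
  [0.5→1]: (14.77+14.15)/2 × 0.5 = 7.23
  [1→1.25]: (14.15+13.85)/2 × 0.25 = 3.5
  [1.25→2.25]: (13.85+12.72)/2 × 1 = 13.285
  [2.25→2.5]: (12.72+12.45)/2 × 0.25 = 3.14625
  Sum = 34.70875 µg/mL·h

AUC = 34.7 µg/mL·h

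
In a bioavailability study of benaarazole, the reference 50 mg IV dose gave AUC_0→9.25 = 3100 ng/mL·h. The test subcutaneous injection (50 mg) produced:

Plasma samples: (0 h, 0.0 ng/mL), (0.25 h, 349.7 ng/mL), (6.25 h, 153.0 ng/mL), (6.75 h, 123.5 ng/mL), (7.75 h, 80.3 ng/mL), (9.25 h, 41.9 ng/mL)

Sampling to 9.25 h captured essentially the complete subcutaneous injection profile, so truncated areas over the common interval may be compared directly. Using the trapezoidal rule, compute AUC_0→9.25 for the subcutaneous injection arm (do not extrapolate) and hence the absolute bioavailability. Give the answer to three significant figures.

F = 0.585

Trapezoidal AUC_0→9.25 (subcutaneous injection):
  [0→0.25]: (0.0+349.7)/2 × 0.25 = 43.7125
  [0.25→6.25]: (349.7+153.0)/2 × 6 = 1508.1
  [6.25→6.75]: (153.0+123.5)/2 × 0.5 = 69.125
  [6.75→7.75]: (123.5+80.3)/2 × 1 = 101.9
  [7.75→9.25]: (80.3+41.9)/2 × 1.5 = 91.65
  Sum = 1814.4875 ng/mL·h
F = (AUC_ev/D_ev)/(AUC_iv/D_iv) = (1814.4875/50)/(3100/50) = 36.28975/62 = 0.5853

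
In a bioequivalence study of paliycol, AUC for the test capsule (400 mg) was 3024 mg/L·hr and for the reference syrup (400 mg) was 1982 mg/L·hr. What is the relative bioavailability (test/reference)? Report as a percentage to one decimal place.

F_rel = (AUC_test/D_test) / (AUC_ref/D_ref)
      = (3024/400) / (1982/400)
      = 7.56 / 4.955 = 1.5257 = 152.57%

F_rel = 152.6%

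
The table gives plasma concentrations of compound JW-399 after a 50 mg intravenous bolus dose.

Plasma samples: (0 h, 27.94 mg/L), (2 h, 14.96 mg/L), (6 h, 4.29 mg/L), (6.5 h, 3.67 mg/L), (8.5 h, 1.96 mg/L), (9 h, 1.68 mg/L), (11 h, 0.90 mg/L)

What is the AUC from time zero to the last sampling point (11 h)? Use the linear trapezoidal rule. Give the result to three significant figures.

AUC = 92.5 mg/L·h

Trapezoidal AUC_0→11:
  [0→2]: (27.94+14.96)/2 × 2 = 42.9
  [2→6]: (14.96+4.29)/2 × 4 = 38.5
  [6→6.5]: (4.29+3.67)/2 × 0.5 = 1.99
  [6.5→8.5]: (3.67+1.96)/2 × 2 = 5.63
  [8.5→9]: (1.96+1.68)/2 × 0.5 = 0.91
  [9→11]: (1.68+0.90)/2 × 2 = 2.58
  Sum = 92.51 mg/L·h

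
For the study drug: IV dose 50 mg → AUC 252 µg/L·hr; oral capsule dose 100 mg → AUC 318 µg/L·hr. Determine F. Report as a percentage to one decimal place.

F = (AUC_ev / D_ev) / (AUC_iv / D_iv)
  = (318/100) / (252/50)
  = 3.18 / 5.04 = 0.6310
  = 63.10%

F = 63.1%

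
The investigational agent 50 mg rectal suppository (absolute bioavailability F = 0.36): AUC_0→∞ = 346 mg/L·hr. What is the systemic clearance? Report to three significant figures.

CL = F × Dose / AUC_0→∞
   = 0.36 × 50 / 346 = 0.0520231 L/hr

CL = 0.0520 L/hr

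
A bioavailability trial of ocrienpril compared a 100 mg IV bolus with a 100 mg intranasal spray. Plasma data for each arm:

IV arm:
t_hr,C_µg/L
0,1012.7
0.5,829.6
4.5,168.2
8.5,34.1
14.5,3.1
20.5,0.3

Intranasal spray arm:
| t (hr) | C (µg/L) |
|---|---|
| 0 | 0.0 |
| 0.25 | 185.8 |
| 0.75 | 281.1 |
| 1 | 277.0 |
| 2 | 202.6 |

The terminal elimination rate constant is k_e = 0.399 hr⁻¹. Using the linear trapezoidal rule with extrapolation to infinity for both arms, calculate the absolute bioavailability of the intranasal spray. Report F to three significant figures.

Trapezoidal AUC_0→20.5 (IV):
  [0→0.5]: (1012.7+829.6)/2 × 0.5 = 460.575
  [0.5→4.5]: (829.6+168.2)/2 × 4 = 1995.6
  [4.5→8.5]: (168.2+34.1)/2 × 4 = 404.6
  [8.5→14.5]: (34.1+3.1)/2 × 6 = 111.6
  [14.5→20.5]: (3.1+0.3)/2 × 6 = 10.2
  Sum = 2982.575 µg/L·hr
IV tail: 0.3/0.399 = 0.752; AUC_iv,0→∞ = 2982.575 + 0.752 = 2983.327 µg/L·hr
Trapezoidal AUC_0→2 (intranasal spray):
  [0→0.25]: (0.0+185.8)/2 × 0.25 = 23.225
  [0.25→0.75]: (185.8+281.1)/2 × 0.5 = 116.725
  [0.75→1]: (281.1+277.0)/2 × 0.25 = 69.7625
  [1→2]: (277.0+202.6)/2 × 1 = 239.8
  Sum = 449.5125 µg/L·hr
intranasal spray tail: 202.6/0.399 = 507.769; AUC_ev,0→∞ = 449.5125 + 507.769 = 957.2815 µg/L·hr
F = (AUC_ev/D_ev)/(AUC_iv/D_iv) = (957.2815/100)/(2983.327/100) = 9.572815/29.83327 = 0.3209

F = 0.321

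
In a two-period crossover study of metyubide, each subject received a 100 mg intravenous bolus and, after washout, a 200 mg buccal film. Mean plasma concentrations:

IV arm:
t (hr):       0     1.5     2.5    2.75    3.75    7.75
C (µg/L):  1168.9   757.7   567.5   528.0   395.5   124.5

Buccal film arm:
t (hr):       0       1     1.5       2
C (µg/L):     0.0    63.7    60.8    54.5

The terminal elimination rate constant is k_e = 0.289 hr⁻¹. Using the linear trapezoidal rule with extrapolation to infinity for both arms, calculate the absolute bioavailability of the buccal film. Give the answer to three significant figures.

F = 0.0336

Trapezoidal AUC_0→7.75 (IV):
  [0→1.5]: (1168.9+757.7)/2 × 1.5 = 1444.95
  [1.5→2.5]: (757.7+567.5)/2 × 1 = 662.6
  [2.5→2.75]: (567.5+528.0)/2 × 0.25 = 136.9375
  [2.75→3.75]: (528.0+395.5)/2 × 1 = 461.75
  [3.75→7.75]: (395.5+124.5)/2 × 4 = 1040.0
  Sum = 3746.2375 µg/L·hr
IV tail: 124.5/0.289 = 430.796; AUC_iv,0→∞ = 3746.2375 + 430.796 = 4177.0335 µg/L·hr
Trapezoidal AUC_0→2 (buccal film):
  [0→1]: (0.0+63.7)/2 × 1 = 31.85
  [1→1.5]: (63.7+60.8)/2 × 0.5 = 31.125
  [1.5→2]: (60.8+54.5)/2 × 0.5 = 28.825
  Sum = 91.8 µg/L·hr
buccal film tail: 54.5/0.289 = 188.581; AUC_ev,0→∞ = 91.8 + 188.581 = 280.381 µg/L·hr
F = (AUC_ev/D_ev)/(AUC_iv/D_iv) = (280.381/200)/(4177.0335/100) = 1.401905/41.770335 = 0.0336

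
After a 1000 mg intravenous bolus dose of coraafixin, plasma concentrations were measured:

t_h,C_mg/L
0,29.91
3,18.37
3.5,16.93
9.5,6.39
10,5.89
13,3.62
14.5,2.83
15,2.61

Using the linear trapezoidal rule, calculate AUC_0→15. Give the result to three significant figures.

Trapezoidal AUC_0→15:
  [0→3]: (29.91+18.37)/2 × 3 = 72.42
  [3→3.5]: (18.37+16.93)/2 × 0.5 = 8.825
  [3.5→9.5]: (16.93+6.39)/2 × 6 = 69.96
  [9.5→10]: (6.39+5.89)/2 × 0.5 = 3.07
  [10→13]: (5.89+3.62)/2 × 3 = 14.265
  [13→14.5]: (3.62+2.83)/2 × 1.5 = 4.8375
  [14.5→15]: (2.83+2.61)/2 × 0.5 = 1.36
  Sum = 174.7375 mg/L·h

AUC = 175 mg/L·h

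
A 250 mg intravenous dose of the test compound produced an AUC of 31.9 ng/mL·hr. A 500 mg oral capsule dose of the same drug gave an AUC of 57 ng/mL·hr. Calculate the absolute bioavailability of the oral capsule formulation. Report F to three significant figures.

F = 0.893

F = (AUC_ev / D_ev) / (AUC_iv / D_iv)
  = (57/500) / (31.9/250)
  = 0.114 / 0.1276 = 0.8934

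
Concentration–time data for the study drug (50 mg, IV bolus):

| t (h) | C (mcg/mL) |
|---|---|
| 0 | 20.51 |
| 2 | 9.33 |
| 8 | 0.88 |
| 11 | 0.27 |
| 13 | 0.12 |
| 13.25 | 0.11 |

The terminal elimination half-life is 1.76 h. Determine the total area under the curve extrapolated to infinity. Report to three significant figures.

Trapezoidal AUC_0→13.25:
  [0→2]: (20.51+9.33)/2 × 2 = 29.84
  [2→8]: (9.33+0.88)/2 × 6 = 30.63
  [8→11]: (0.88+0.27)/2 × 3 = 1.725
  [11→13]: (0.27+0.12)/2 × 2 = 0.39
  [13→13.25]: (0.12+0.11)/2 × 0.25 = 0.02875
  Sum = 62.61375 mcg/mL·h
k_e = ln2 / t½ = 0.693147 / 1.76 = 0.3938 h^-1
Extrapolated tail: C_last / k_e = 0.11 / 0.3938 = 0.279
AUC_0→∞ = 62.61375 + 0.279 = 62.89275 mcg/mL·h

AUC = 62.9 mcg/mL·h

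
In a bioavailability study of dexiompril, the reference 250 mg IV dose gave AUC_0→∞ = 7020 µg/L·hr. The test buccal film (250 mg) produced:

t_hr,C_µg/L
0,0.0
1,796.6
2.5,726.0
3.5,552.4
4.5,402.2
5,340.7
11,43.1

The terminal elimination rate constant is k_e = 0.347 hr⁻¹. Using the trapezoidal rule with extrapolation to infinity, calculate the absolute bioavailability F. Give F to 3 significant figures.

F = 0.587

Trapezoidal AUC_0→11 (buccal film):
  [0→1]: (0.0+796.6)/2 × 1 = 398.3
  [1→2.5]: (796.6+726.0)/2 × 1.5 = 1141.95
  [2.5→3.5]: (726.0+552.4)/2 × 1 = 639.2
  [3.5→4.5]: (552.4+402.2)/2 × 1 = 477.3
  [4.5→5]: (402.2+340.7)/2 × 0.5 = 185.725
  [5→11]: (340.7+43.1)/2 × 6 = 1151.4
  Sum = 3993.875 µg/L·hr
Tail: C_last/k_e = 43.1/0.347 = 124.207
AUC_0→∞ (buccal film) = 3993.875 + 124.207 = 4118.082 µg/L·hr
F = (AUC_ev/D_ev)/(AUC_iv/D_iv) = (4118.082/250)/(7020/250) = 16.472328/28.08 = 0.5866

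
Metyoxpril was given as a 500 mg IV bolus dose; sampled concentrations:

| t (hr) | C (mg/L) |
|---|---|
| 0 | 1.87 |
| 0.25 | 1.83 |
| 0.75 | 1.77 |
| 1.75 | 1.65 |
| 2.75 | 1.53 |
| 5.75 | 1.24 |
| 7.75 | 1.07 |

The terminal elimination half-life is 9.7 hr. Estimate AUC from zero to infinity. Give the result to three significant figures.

Trapezoidal AUC_0→7.75:
  [0→0.25]: (1.87+1.83)/2 × 0.25 = 0.4625
  [0.25→0.75]: (1.83+1.77)/2 × 0.5 = 0.9
  [0.75→1.75]: (1.77+1.65)/2 × 1 = 1.71
  [1.75→2.75]: (1.65+1.53)/2 × 1 = 1.59
  [2.75→5.75]: (1.53+1.24)/2 × 3 = 4.155
  [5.75→7.75]: (1.24+1.07)/2 × 2 = 2.31
  Sum = 11.1275 mg/L·hr
k_e = ln2 / t½ = 0.693147 / 9.7 = 0.0715 hr^-1
Extrapolated tail: C_last / k_e = 1.07 / 0.0715 = 14.965
AUC_0→∞ = 11.1275 + 14.965 = 26.0925 mg/L·hr

AUC = 26.1 mg/L·hr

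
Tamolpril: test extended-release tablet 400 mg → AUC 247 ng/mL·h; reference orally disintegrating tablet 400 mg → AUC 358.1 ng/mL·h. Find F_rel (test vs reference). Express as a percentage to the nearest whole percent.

F_rel = 69%

F_rel = (AUC_test/D_test) / (AUC_ref/D_ref)
      = (247/400) / (358.1/400)
      = 0.6175 / 0.89525 = 0.6898 = 68.98%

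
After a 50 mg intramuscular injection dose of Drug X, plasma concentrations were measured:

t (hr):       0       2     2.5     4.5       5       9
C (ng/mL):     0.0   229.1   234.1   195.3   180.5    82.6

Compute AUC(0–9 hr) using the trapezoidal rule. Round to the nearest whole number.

AUC = 1394 ng/mL·hr

Trapezoidal AUC_0→9:
  [0→2]: (0.0+229.1)/2 × 2 = 229.1
  [2→2.5]: (229.1+234.1)/2 × 0.5 = 115.8
  [2.5→4.5]: (234.1+195.3)/2 × 2 = 429.4
  [4.5→5]: (195.3+180.5)/2 × 0.5 = 93.95
  [5→9]: (180.5+82.6)/2 × 4 = 526.2
  Sum = 1394.45 ng/mL·hr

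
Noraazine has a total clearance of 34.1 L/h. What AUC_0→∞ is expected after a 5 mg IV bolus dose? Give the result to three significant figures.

AUC = 0.147 mg/L·h

AUC_0→∞ = Dose_iv / CL
        = 5 / 34.1 = 0.146628 mg/L·h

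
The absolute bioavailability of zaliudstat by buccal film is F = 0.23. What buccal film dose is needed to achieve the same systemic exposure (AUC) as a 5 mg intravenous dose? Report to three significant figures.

For equal systemic exposure: F × D_ev = D_iv
D_ev = D_iv / F = 5 / 0.23 = 21.7391 mg

D_buccal = 21.7 mg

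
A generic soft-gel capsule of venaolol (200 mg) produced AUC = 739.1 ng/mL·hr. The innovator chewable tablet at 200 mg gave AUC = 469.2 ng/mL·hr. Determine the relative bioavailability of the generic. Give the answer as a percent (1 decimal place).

F_rel = 157.5%

F_rel = (AUC_test/D_test) / (AUC_ref/D_ref)
      = (739.1/200) / (469.2/200)
      = 3.6955 / 2.346 = 1.5752 = 157.52%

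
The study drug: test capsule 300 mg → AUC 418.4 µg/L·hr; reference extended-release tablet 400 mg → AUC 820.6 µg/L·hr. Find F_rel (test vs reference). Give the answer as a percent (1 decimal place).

F_rel = 68.0%

F_rel = (AUC_test/D_test) / (AUC_ref/D_ref)
      = (418.4/300) / (820.6/400)
      = 1.39467 / 2.0515 = 0.6798 = 67.98%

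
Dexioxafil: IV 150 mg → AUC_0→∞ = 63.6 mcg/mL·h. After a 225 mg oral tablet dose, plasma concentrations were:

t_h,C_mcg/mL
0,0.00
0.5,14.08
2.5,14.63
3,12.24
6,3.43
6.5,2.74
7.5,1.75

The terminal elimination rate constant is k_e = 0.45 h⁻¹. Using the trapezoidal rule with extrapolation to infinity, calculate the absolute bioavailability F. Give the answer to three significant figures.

Trapezoidal AUC_0→7.5 (oral tablet):
  [0→0.5]: (0.00+14.08)/2 × 0.5 = 3.52
  [0.5→2.5]: (14.08+14.63)/2 × 2 = 28.71
  [2.5→3]: (14.63+12.24)/2 × 0.5 = 6.7175
  [3→6]: (12.24+3.43)/2 × 3 = 23.505
  [6→6.5]: (3.43+2.74)/2 × 0.5 = 1.5425
  [6.5→7.5]: (2.74+1.75)/2 × 1 = 2.245
  Sum = 66.24 mcg/mL·h
Tail: C_last/k_e = 1.75/0.45 = 3.889
AUC_0→∞ (oral tablet) = 66.24 + 3.889 = 70.129 mcg/mL·h
F = (AUC_ev/D_ev)/(AUC_iv/D_iv) = (70.129/225)/(63.6/150) = 0.311684/0.424 = 0.7351

F = 0.735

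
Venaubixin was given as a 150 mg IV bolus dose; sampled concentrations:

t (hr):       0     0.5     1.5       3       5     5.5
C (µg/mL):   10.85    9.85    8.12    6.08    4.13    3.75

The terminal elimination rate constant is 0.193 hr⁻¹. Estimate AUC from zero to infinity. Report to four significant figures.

AUC = 56.42 µg/mL·hr

Trapezoidal AUC_0→5.5:
  [0→0.5]: (10.85+9.85)/2 × 0.5 = 5.175
  [0.5→1.5]: (9.85+8.12)/2 × 1 = 8.985
  [1.5→3]: (8.12+6.08)/2 × 1.5 = 10.65
  [3→5]: (6.08+4.13)/2 × 2 = 10.21
  [5→5.5]: (4.13+3.75)/2 × 0.5 = 1.97
  Sum = 36.99 µg/mL·hr
Extrapolated tail: C_last / k_e = 3.75 / 0.193 = 19.430
AUC_0→∞ = 36.99 + 19.430 = 56.42 µg/mL·hr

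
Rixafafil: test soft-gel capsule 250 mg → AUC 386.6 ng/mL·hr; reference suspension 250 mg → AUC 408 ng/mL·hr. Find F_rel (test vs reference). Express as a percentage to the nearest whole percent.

F_rel = (AUC_test/D_test) / (AUC_ref/D_ref)
      = (386.6/250) / (408/250)
      = 1.5464 / 1.632 = 0.9475 = 94.75%

F_rel = 95%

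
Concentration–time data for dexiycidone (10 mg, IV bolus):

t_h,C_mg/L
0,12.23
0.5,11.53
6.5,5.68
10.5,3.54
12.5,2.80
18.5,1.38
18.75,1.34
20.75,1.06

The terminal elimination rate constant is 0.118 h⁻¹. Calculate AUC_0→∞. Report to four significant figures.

Trapezoidal AUC_0→20.75:
  [0→0.5]: (12.23+11.53)/2 × 0.5 = 5.94
  [0.5→6.5]: (11.53+5.68)/2 × 6 = 51.63
  [6.5→10.5]: (5.68+3.54)/2 × 4 = 18.44
  [10.5→12.5]: (3.54+2.80)/2 × 2 = 6.34
  [12.5→18.5]: (2.80+1.38)/2 × 6 = 12.54
  [18.5→18.75]: (1.38+1.34)/2 × 0.25 = 0.34
  [18.75→20.75]: (1.34+1.06)/2 × 2 = 2.4
  Sum = 97.63 mg/L·h
Extrapolated tail: C_last / k_e = 1.06 / 0.118 = 8.983
AUC_0→∞ = 97.63 + 8.983 = 106.613 mg/L·h

AUC = 106.6 mg/L·h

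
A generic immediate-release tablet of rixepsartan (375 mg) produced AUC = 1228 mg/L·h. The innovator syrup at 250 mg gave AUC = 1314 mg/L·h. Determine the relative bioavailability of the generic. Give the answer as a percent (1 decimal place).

F_rel = (AUC_test/D_test) / (AUC_ref/D_ref)
      = (1228/375) / (1314/250)
      = 3.27467 / 5.256 = 0.6230 = 62.30%

F_rel = 62.3%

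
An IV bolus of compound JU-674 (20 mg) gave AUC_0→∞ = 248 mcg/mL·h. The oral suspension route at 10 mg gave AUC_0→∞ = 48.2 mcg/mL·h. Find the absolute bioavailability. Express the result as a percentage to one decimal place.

F = (AUC_ev / D_ev) / (AUC_iv / D_iv)
  = (48.2/10) / (248/20)
  = 4.82 / 12.4 = 0.3887
  = 38.87%

F = 38.9%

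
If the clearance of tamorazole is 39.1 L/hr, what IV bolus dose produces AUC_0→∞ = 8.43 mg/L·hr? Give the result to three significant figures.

Dose = 330 mg

Dose_iv = CL × AUC_0→∞
     = 39.1 × 8.43 = 329.613 mg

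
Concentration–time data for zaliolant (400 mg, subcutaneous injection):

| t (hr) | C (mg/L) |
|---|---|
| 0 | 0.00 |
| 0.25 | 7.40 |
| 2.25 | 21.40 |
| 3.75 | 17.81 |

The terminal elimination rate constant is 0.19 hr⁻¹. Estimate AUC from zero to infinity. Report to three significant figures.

Trapezoidal AUC_0→3.75:
  [0→0.25]: (0.00+7.40)/2 × 0.25 = 0.925
  [0.25→2.25]: (7.40+21.40)/2 × 2 = 28.8
  [2.25→3.75]: (21.40+17.81)/2 × 1.5 = 29.4075
  Sum = 59.1325 mg/L·hr
Extrapolated tail: C_last / k_e = 17.81 / 0.19 = 93.737
AUC_0→∞ = 59.1325 + 93.737 = 152.8695 mg/L·hr

AUC = 153 mg/L·hr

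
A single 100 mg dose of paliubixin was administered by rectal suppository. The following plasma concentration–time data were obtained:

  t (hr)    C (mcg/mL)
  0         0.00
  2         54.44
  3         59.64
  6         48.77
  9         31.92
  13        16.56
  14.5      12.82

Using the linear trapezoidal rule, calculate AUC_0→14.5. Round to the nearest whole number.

Trapezoidal AUC_0→14.5:
  [0→2]: (0.00+54.44)/2 × 2 = 54.44
  [2→3]: (54.44+59.64)/2 × 1 = 57.04
  [3→6]: (59.64+48.77)/2 × 3 = 162.615
  [6→9]: (48.77+31.92)/2 × 3 = 121.035
  [9→13]: (31.92+16.56)/2 × 4 = 96.96
  [13→14.5]: (16.56+12.82)/2 × 1.5 = 22.035
  Sum = 514.125 mcg/mL·hr

AUC = 514 mcg/mL·hr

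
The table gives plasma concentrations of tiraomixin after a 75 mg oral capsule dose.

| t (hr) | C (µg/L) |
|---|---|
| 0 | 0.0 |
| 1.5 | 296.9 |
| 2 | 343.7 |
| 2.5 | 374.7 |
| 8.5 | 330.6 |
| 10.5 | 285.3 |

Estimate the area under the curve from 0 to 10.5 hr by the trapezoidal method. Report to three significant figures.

AUC = 3290 µg/L·hr

Trapezoidal AUC_0→10.5:
  [0→1.5]: (0.0+296.9)/2 × 1.5 = 222.675
  [1.5→2]: (296.9+343.7)/2 × 0.5 = 160.15
  [2→2.5]: (343.7+374.7)/2 × 0.5 = 179.6
  [2.5→8.5]: (374.7+330.6)/2 × 6 = 2115.9
  [8.5→10.5]: (330.6+285.3)/2 × 2 = 615.9
  Sum = 3294.225 µg/L·hr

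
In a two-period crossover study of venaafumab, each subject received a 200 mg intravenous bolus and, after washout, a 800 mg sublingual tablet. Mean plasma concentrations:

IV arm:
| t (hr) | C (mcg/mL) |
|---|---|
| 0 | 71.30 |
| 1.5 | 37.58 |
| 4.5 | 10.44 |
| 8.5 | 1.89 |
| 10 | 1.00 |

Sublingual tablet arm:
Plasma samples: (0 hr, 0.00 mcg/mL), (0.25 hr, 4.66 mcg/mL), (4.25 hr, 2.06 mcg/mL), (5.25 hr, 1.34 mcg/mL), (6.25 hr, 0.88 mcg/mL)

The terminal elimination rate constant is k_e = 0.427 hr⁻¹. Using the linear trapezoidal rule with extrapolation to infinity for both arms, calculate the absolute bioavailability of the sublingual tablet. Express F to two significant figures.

Trapezoidal AUC_0→10 (IV):
  [0→1.5]: (71.30+37.58)/2 × 1.5 = 81.66
  [1.5→4.5]: (37.58+10.44)/2 × 3 = 72.03
  [4.5→8.5]: (10.44+1.89)/2 × 4 = 24.66
  [8.5→10]: (1.89+1.00)/2 × 1.5 = 2.1675
  Sum = 180.5175 mcg/mL·hr
IV tail: 1.00/0.427 = 2.342; AUC_iv,0→∞ = 180.5175 + 2.342 = 182.8595 mcg/mL·hr
Trapezoidal AUC_0→6.25 (sublingual tablet):
  [0→0.25]: (0.00+4.66)/2 × 0.25 = 0.5825
  [0.25→4.25]: (4.66+2.06)/2 × 4 = 13.44
  [4.25→5.25]: (2.06+1.34)/2 × 1 = 1.7
  [5.25→6.25]: (1.34+0.88)/2 × 1 = 1.11
  Sum = 16.8325 mcg/mL·hr
sublingual tablet tail: 0.88/0.427 = 2.061; AUC_ev,0→∞ = 16.8325 + 2.061 = 18.8935 mcg/mL·hr
F = (AUC_ev/D_ev)/(AUC_iv/D_iv) = (18.8935/800)/(182.8595/200) = 0.023616875/0.9142975 = 0.0258

F = 0.026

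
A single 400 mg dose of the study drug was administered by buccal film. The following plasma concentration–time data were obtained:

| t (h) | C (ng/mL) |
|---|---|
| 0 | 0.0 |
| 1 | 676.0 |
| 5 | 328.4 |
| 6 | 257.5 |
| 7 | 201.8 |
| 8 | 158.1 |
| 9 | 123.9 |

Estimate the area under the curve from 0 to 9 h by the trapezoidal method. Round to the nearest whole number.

AUC = 3190 ng/mL·h

Trapezoidal AUC_0→9:
  [0→1]: (0.0+676.0)/2 × 1 = 338.0
  [1→5]: (676.0+328.4)/2 × 4 = 2008.8
  [5→6]: (328.4+257.5)/2 × 1 = 292.95
  [6→7]: (257.5+201.8)/2 × 1 = 229.65
  [7→8]: (201.8+158.1)/2 × 1 = 179.95
  [8→9]: (158.1+123.9)/2 × 1 = 141.0
  Sum = 3190.35 ng/mL·h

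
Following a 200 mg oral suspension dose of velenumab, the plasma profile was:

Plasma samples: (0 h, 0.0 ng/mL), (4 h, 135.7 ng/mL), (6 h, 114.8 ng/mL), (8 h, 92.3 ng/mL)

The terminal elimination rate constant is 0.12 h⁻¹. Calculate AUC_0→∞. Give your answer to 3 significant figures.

AUC = 1500 ng/mL·h

Trapezoidal AUC_0→8:
  [0→4]: (0.0+135.7)/2 × 4 = 271.4
  [4→6]: (135.7+114.8)/2 × 2 = 250.5
  [6→8]: (114.8+92.3)/2 × 2 = 207.1
  Sum = 729.0 ng/mL·h
Extrapolated tail: C_last / k_e = 92.3 / 0.12 = 769.167
AUC_0→∞ = 729.0 + 769.167 = 1498.167 ng/mL·h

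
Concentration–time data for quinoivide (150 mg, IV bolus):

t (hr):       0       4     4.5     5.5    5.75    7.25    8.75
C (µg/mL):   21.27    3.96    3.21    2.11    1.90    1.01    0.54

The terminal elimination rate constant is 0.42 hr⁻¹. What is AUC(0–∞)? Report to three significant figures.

Trapezoidal AUC_0→8.75:
  [0→4]: (21.27+3.96)/2 × 4 = 50.46
  [4→4.5]: (3.96+3.21)/2 × 0.5 = 1.7925
  [4.5→5.5]: (3.21+2.11)/2 × 1 = 2.66
  [5.5→5.75]: (2.11+1.90)/2 × 0.25 = 0.50125
  [5.75→7.25]: (1.90+1.01)/2 × 1.5 = 2.1825
  [7.25→8.75]: (1.01+0.54)/2 × 1.5 = 1.1625
  Sum = 58.75875 µg/mL·hr
Extrapolated tail: C_last / k_e = 0.54 / 0.42 = 1.286
AUC_0→∞ = 58.75875 + 1.286 = 60.04475 µg/mL·hr

AUC = 60.0 µg/mL·hr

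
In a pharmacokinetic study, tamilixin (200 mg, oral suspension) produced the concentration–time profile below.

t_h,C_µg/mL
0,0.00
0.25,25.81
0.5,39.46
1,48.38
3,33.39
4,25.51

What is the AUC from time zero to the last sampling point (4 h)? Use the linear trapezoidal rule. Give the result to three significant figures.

Trapezoidal AUC_0→4:
  [0→0.25]: (0.00+25.81)/2 × 0.25 = 3.22625
  [0.25→0.5]: (25.81+39.46)/2 × 0.25 = 8.15875
  [0.5→1]: (39.46+48.38)/2 × 0.5 = 21.96
  [1→3]: (48.38+33.39)/2 × 2 = 81.77
  [3→4]: (33.39+25.51)/2 × 1 = 29.45
  Sum = 144.565 µg/mL·h

AUC = 145 µg/mL·h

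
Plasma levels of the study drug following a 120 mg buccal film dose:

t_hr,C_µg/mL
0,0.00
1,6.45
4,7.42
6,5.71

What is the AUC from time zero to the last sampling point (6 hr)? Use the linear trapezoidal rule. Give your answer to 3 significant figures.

AUC = 37.2 µg/mL·hr

Trapezoidal AUC_0→6:
  [0→1]: (0.00+6.45)/2 × 1 = 3.225
  [1→4]: (6.45+7.42)/2 × 3 = 20.805
  [4→6]: (7.42+5.71)/2 × 2 = 13.13
  Sum = 37.16 µg/mL·hr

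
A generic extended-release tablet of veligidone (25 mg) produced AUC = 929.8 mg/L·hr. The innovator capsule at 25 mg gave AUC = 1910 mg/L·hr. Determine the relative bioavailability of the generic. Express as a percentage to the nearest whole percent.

F_rel = (AUC_test/D_test) / (AUC_ref/D_ref)
      = (929.8/25) / (1910/25)
      = 37.192 / 76.4 = 0.4868 = 48.68%

F_rel = 49%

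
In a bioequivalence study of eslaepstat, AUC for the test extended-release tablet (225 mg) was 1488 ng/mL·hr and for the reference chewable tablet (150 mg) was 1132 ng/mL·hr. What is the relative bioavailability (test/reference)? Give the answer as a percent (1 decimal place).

F_rel = (AUC_test/D_test) / (AUC_ref/D_ref)
      = (1488/225) / (1132/150)
      = 6.61333 / 7.54667 = 0.8763 = 87.63%

F_rel = 87.6%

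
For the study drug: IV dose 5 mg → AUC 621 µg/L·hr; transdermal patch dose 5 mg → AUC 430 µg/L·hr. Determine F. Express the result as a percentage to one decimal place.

F = (AUC_ev / D_ev) / (AUC_iv / D_iv)
  = (430/5) / (621/5)
  = 86 / 124.2 = 0.6924
  = 69.24%

F = 69.2%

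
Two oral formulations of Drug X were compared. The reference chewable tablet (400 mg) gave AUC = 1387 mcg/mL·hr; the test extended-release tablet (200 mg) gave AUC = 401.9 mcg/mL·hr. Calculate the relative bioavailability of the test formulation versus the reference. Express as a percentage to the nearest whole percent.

F_rel = (AUC_test/D_test) / (AUC_ref/D_ref)
      = (401.9/200) / (1387/400)
      = 2.0095 / 3.4675 = 0.5795 = 57.95%

F_rel = 58%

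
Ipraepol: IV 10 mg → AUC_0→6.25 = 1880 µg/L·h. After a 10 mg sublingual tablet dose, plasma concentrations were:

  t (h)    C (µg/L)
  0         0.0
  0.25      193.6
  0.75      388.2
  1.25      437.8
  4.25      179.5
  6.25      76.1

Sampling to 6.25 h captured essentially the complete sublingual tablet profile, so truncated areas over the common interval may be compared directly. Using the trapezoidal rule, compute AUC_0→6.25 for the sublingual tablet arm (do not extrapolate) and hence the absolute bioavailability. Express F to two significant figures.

Trapezoidal AUC_0→6.25 (sublingual tablet):
  [0→0.25]: (0.0+193.6)/2 × 0.25 = 24.2
  [0.25→0.75]: (193.6+388.2)/2 × 0.5 = 145.45
  [0.75→1.25]: (388.2+437.8)/2 × 0.5 = 206.5
  [1.25→4.25]: (437.8+179.5)/2 × 3 = 925.95
  [4.25→6.25]: (179.5+76.1)/2 × 2 = 255.6
  Sum = 1557.7 µg/L·h
F = (AUC_ev/D_ev)/(AUC_iv/D_iv) = (1557.7/10)/(1880/10) = 155.77/188 = 0.8286

F = 0.83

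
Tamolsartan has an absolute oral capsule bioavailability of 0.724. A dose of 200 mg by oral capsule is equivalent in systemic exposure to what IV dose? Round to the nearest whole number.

Systemic exposure from an extravascular dose = F × D_ev, so the equivalent IV dose is F × D_ev.
D_iv = F × D_ev = 0.724 × 200 = 144.8 mg

D_iv = 145 mg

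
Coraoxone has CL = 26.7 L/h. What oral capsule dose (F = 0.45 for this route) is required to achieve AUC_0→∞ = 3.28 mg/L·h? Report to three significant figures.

Dose = CL × AUC_0→∞ / F
     = 26.7 × 3.28 / 0.45 = 194.613 mg

Dose = 195 mg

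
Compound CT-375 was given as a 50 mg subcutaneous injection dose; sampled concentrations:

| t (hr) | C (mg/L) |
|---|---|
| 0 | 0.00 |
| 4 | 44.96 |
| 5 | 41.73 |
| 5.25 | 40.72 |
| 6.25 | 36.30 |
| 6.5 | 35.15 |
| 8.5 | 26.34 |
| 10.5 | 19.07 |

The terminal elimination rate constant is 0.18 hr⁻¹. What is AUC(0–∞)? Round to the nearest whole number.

Trapezoidal AUC_0→10.5:
  [0→4]: (0.00+44.96)/2 × 4 = 89.92
  [4→5]: (44.96+41.73)/2 × 1 = 43.345
  [5→5.25]: (41.73+40.72)/2 × 0.25 = 10.30625
  [5.25→6.25]: (40.72+36.30)/2 × 1 = 38.51
  [6.25→6.5]: (36.30+35.15)/2 × 0.25 = 8.93125
  [6.5→8.5]: (35.15+26.34)/2 × 2 = 61.49
  [8.5→10.5]: (26.34+19.07)/2 × 2 = 45.41
  Sum = 297.9125 mg/L·hr
Extrapolated tail: C_last / k_e = 19.07 / 0.18 = 105.944
AUC_0→∞ = 297.9125 + 105.944 = 403.8565 mg/L·hr

AUC = 404 mg/L·hr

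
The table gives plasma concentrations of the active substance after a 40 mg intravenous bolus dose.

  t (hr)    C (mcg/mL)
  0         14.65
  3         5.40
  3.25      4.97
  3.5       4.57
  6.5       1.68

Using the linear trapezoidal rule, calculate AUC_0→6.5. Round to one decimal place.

AUC = 41.9 mcg/mL·hr

Trapezoidal AUC_0→6.5:
  [0→3]: (14.65+5.40)/2 × 3 = 30.075
  [3→3.25]: (5.40+4.97)/2 × 0.25 = 1.29625
  [3.25→3.5]: (4.97+4.57)/2 × 0.25 = 1.1925
  [3.5→6.5]: (4.57+1.68)/2 × 3 = 9.375
  Sum = 41.93875 mcg/mL·hr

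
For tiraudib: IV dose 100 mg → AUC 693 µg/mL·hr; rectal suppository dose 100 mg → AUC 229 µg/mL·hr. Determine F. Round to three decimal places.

F = (AUC_ev / D_ev) / (AUC_iv / D_iv)
  = (229/100) / (693/100)
  = 2.29 / 6.93 = 0.3304

F = 0.330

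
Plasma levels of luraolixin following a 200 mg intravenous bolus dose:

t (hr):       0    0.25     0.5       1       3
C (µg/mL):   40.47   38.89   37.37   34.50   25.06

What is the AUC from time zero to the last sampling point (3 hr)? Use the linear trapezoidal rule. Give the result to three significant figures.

AUC = 97.0 µg/mL·hr

Trapezoidal AUC_0→3:
  [0→0.25]: (40.47+38.89)/2 × 0.25 = 9.92
  [0.25→0.5]: (38.89+37.37)/2 × 0.25 = 9.5325
  [0.5→1]: (37.37+34.50)/2 × 0.5 = 17.9675
  [1→3]: (34.50+25.06)/2 × 2 = 59.56
  Sum = 96.98 µg/mL·hr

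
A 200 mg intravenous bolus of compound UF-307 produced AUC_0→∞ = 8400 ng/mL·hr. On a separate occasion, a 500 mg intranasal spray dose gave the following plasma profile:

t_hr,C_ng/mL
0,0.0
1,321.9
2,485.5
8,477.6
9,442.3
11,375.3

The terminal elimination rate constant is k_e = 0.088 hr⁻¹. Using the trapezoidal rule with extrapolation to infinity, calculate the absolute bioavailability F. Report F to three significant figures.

F = 0.428

Trapezoidal AUC_0→11 (intranasal spray):
  [0→1]: (0.0+321.9)/2 × 1 = 160.95
  [1→2]: (321.9+485.5)/2 × 1 = 403.7
  [2→8]: (485.5+477.6)/2 × 6 = 2889.3
  [8→9]: (477.6+442.3)/2 × 1 = 459.95
  [9→11]: (442.3+375.3)/2 × 2 = 817.6
  Sum = 4731.5 ng/mL·hr
Tail: C_last/k_e = 375.3/0.088 = 4264.773
AUC_0→∞ (intranasal spray) = 4731.5 + 4264.773 = 8996.273 ng/mL·hr
F = (AUC_ev/D_ev)/(AUC_iv/D_iv) = (8996.273/500)/(8400/200) = 17.992546/42 = 0.4284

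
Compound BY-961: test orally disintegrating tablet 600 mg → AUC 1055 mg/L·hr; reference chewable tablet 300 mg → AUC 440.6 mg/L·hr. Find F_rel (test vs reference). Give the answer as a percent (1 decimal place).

F_rel = 119.7%

F_rel = (AUC_test/D_test) / (AUC_ref/D_ref)
      = (1055/600) / (440.6/300)
      = 1.75833 / 1.46867 = 1.1972 = 119.72%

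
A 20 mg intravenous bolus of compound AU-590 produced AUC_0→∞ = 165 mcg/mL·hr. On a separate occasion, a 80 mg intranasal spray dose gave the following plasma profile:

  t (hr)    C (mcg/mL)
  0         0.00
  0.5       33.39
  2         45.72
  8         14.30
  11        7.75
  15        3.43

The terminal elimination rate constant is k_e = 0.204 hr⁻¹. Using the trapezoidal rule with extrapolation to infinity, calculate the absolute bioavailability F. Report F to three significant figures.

F = 0.485

Trapezoidal AUC_0→15 (intranasal spray):
  [0→0.5]: (0.00+33.39)/2 × 0.5 = 8.3475
  [0.5→2]: (33.39+45.72)/2 × 1.5 = 59.3325
  [2→8]: (45.72+14.30)/2 × 6 = 180.06
  [8→11]: (14.30+7.75)/2 × 3 = 33.075
  [11→15]: (7.75+3.43)/2 × 4 = 22.36
  Sum = 303.175 mcg/mL·hr
Tail: C_last/k_e = 3.43/0.204 = 16.814
AUC_0→∞ (intranasal spray) = 303.175 + 16.814 = 319.989 mcg/mL·hr
F = (AUC_ev/D_ev)/(AUC_iv/D_iv) = (319.989/80)/(165/20) = 3.9998625/8.25 = 0.4848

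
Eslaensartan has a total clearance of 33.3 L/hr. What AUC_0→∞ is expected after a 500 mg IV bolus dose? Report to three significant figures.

AUC = 15.0 mg/L·hr

AUC_0→∞ = Dose_iv / CL
        = 500 / 33.3 = 15.015 mg/L·hr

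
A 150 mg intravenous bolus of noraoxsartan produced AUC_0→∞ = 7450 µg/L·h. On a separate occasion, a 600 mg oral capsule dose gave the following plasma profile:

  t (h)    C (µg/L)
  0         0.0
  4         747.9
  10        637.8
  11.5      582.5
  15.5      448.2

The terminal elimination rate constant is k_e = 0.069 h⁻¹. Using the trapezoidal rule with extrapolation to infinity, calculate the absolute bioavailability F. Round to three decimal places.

Trapezoidal AUC_0→15.5 (oral capsule):
  [0→4]: (0.0+747.9)/2 × 4 = 1495.8
  [4→10]: (747.9+637.8)/2 × 6 = 4157.1
  [10→11.5]: (637.8+582.5)/2 × 1.5 = 915.225
  [11.5→15.5]: (582.5+448.2)/2 × 4 = 2061.4
  Sum = 8629.525 µg/L·h
Tail: C_last/k_e = 448.2/0.069 = 6495.652
AUC_0→∞ (oral capsule) = 8629.525 + 6495.652 = 15125.177 µg/L·h
F = (AUC_ev/D_ev)/(AUC_iv/D_iv) = (15125.177/600)/(7450/150) = 25.2086/49.6667 = 0.5076

F = 0.508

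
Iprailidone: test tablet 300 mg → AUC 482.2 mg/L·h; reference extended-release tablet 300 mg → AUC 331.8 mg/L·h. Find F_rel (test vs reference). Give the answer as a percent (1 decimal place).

F_rel = 145.3%

F_rel = (AUC_test/D_test) / (AUC_ref/D_ref)
      = (482.2/300) / (331.8/300)
      = 1.60733 / 1.106 = 1.4533 = 145.33%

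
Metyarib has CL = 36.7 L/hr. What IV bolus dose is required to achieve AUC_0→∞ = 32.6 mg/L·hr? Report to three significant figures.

Dose_iv = CL × AUC_0→∞
     = 36.7 × 32.6 = 1196.42 mg

Dose = 1200 mg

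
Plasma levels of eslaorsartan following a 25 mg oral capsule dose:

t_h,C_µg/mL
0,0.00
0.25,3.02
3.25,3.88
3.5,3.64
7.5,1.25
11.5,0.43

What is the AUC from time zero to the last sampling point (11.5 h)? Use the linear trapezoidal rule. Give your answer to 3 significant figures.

AUC = 24.8 µg/mL·h

Trapezoidal AUC_0→11.5:
  [0→0.25]: (0.00+3.02)/2 × 0.25 = 0.3775
  [0.25→3.25]: (3.02+3.88)/2 × 3 = 10.35
  [3.25→3.5]: (3.88+3.64)/2 × 0.25 = 0.94
  [3.5→7.5]: (3.64+1.25)/2 × 4 = 9.78
  [7.5→11.5]: (1.25+0.43)/2 × 4 = 3.36
  Sum = 24.8075 µg/mL·h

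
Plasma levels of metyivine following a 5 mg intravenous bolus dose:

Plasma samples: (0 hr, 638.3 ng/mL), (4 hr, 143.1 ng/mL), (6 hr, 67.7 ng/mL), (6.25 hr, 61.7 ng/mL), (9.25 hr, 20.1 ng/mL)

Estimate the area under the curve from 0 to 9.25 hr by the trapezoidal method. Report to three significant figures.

Trapezoidal AUC_0→9.25:
  [0→4]: (638.3+143.1)/2 × 4 = 1562.8
  [4→6]: (143.1+67.7)/2 × 2 = 210.8
  [6→6.25]: (67.7+61.7)/2 × 0.25 = 16.175
  [6.25→9.25]: (61.7+20.1)/2 × 3 = 122.7
  Sum = 1912.475 ng/mL·hr

AUC = 1910 ng/mL·hr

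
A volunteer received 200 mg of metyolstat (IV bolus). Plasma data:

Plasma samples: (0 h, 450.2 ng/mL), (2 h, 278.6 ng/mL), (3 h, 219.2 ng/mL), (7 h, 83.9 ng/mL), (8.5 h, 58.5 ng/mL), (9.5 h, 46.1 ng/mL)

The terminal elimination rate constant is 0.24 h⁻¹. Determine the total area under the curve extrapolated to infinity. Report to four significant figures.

Trapezoidal AUC_0→9.5:
  [0→2]: (450.2+278.6)/2 × 2 = 728.8
  [2→3]: (278.6+219.2)/2 × 1 = 248.9
  [3→7]: (219.2+83.9)/2 × 4 = 606.2
  [7→8.5]: (83.9+58.5)/2 × 1.5 = 106.8
  [8.5→9.5]: (58.5+46.1)/2 × 1 = 52.3
  Sum = 1743.0 ng/mL·h
Extrapolated tail: C_last / k_e = 46.1 / 0.24 = 192.083
AUC_0→∞ = 1743.0 + 192.083 = 1935.083 ng/mL·h

AUC = 1935 ng/mL·h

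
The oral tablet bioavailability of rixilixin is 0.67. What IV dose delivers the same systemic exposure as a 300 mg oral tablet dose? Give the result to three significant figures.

D_iv = 201 mg

Systemic exposure from an extravascular dose = F × D_ev, so the equivalent IV dose is F × D_ev.
D_iv = F × D_ev = 0.67 × 300 = 201 mg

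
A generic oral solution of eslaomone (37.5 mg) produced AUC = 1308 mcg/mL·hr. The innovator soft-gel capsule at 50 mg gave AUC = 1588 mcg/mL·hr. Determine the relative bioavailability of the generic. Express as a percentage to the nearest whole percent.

F_rel = (AUC_test/D_test) / (AUC_ref/D_ref)
      = (1308/37.5) / (1588/50)
      = 34.88 / 31.76 = 1.0982 = 109.82%

F_rel = 110%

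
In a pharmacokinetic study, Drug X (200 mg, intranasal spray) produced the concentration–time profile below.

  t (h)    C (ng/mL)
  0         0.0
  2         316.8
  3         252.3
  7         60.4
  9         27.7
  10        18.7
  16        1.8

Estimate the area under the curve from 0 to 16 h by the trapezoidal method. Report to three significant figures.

AUC = 1400 ng/mL·h

Trapezoidal AUC_0→16:
  [0→2]: (0.0+316.8)/2 × 2 = 316.8
  [2→3]: (316.8+252.3)/2 × 1 = 284.55
  [3→7]: (252.3+60.4)/2 × 4 = 625.4
  [7→9]: (60.4+27.7)/2 × 2 = 88.1
  [9→10]: (27.7+18.7)/2 × 1 = 23.2
  [10→16]: (18.7+1.8)/2 × 6 = 61.5
  Sum = 1399.55 ng/mL·h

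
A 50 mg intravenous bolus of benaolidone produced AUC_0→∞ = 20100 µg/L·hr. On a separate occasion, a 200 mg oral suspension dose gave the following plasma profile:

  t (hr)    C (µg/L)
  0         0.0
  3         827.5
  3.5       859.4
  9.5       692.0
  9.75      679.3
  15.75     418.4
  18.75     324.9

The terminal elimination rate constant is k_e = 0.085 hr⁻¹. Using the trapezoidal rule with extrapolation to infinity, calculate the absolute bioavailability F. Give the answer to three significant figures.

F = 0.183

Trapezoidal AUC_0→18.75 (oral suspension):
  [0→3]: (0.0+827.5)/2 × 3 = 1241.25
  [3→3.5]: (827.5+859.4)/2 × 0.5 = 421.725
  [3.5→9.5]: (859.4+692.0)/2 × 6 = 4654.2
  [9.5→9.75]: (692.0+679.3)/2 × 0.25 = 171.4125
  [9.75→15.75]: (679.3+418.4)/2 × 6 = 3293.1
  [15.75→18.75]: (418.4+324.9)/2 × 3 = 1114.95
  Sum = 10896.6375 µg/L·hr
Tail: C_last/k_e = 324.9/0.085 = 3822.353
AUC_0→∞ (oral suspension) = 10896.6375 + 3822.353 = 14718.9905 µg/L·hr
F = (AUC_ev/D_ev)/(AUC_iv/D_iv) = (14718.9905/200)/(20100/50) = 73.595/402 = 0.1831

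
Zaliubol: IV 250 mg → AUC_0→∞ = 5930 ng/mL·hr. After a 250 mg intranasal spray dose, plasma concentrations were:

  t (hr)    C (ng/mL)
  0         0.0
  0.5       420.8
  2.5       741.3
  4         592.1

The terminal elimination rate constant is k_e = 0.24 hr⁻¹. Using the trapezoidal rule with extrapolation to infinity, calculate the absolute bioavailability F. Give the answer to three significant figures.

F = 0.798

Trapezoidal AUC_0→4 (intranasal spray):
  [0→0.5]: (0.0+420.8)/2 × 0.5 = 105.2
  [0.5→2.5]: (420.8+741.3)/2 × 2 = 1162.1
  [2.5→4]: (741.3+592.1)/2 × 1.5 = 1000.05
  Sum = 2267.35 ng/mL·hr
Tail: C_last/k_e = 592.1/0.24 = 2467.083
AUC_0→∞ (intranasal spray) = 2267.35 + 2467.083 = 4734.433 ng/mL·hr
F = (AUC_ev/D_ev)/(AUC_iv/D_iv) = (4734.433/250)/(5930/250) = 18.937732/23.72 = 0.7984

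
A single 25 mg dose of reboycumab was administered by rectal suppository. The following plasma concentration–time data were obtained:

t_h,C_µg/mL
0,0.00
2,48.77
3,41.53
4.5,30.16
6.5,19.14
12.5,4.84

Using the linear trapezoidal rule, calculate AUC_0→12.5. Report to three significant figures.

Trapezoidal AUC_0→12.5:
  [0→2]: (0.00+48.77)/2 × 2 = 48.77
  [2→3]: (48.77+41.53)/2 × 1 = 45.15
  [3→4.5]: (41.53+30.16)/2 × 1.5 = 53.7675
  [4.5→6.5]: (30.16+19.14)/2 × 2 = 49.3
  [6.5→12.5]: (19.14+4.84)/2 × 6 = 71.94
  Sum = 268.9275 µg/mL·h

AUC = 269 µg/mL·h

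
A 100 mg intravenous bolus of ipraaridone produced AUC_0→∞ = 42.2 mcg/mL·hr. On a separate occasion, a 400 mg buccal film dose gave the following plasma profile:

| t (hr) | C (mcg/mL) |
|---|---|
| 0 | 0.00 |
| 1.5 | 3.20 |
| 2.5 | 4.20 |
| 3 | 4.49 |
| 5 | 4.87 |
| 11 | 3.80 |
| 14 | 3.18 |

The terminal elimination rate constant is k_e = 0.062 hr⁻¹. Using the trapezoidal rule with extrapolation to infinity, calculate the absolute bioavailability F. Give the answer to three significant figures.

F = 0.624

Trapezoidal AUC_0→14 (buccal film):
  [0→1.5]: (0.00+3.20)/2 × 1.5 = 2.4
  [1.5→2.5]: (3.20+4.20)/2 × 1 = 3.7
  [2.5→3]: (4.20+4.49)/2 × 0.5 = 2.1725
  [3→5]: (4.49+4.87)/2 × 2 = 9.36
  [5→11]: (4.87+3.80)/2 × 6 = 26.01
  [11→14]: (3.80+3.18)/2 × 3 = 10.47
  Sum = 54.1125 mcg/mL·hr
Tail: C_last/k_e = 3.18/0.062 = 51.290
AUC_0→∞ (buccal film) = 54.1125 + 51.290 = 105.4025 mcg/mL·hr
F = (AUC_ev/D_ev)/(AUC_iv/D_iv) = (105.4025/400)/(42.2/100) = 0.26350625/0.422 = 0.6244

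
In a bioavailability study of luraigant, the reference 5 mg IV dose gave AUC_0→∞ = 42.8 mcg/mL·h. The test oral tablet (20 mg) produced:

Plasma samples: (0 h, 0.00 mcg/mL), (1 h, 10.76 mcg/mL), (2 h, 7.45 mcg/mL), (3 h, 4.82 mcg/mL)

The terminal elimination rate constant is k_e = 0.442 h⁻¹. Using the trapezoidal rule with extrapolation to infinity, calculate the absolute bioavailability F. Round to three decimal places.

Trapezoidal AUC_0→3 (oral tablet):
  [0→1]: (0.00+10.76)/2 × 1 = 5.38
  [1→2]: (10.76+7.45)/2 × 1 = 9.105
  [2→3]: (7.45+4.82)/2 × 1 = 6.135
  Sum = 20.62 mcg/mL·h
Tail: C_last/k_e = 4.82/0.442 = 10.905
AUC_0→∞ (oral tablet) = 20.62 + 10.905 = 31.525 mcg/mL·h
F = (AUC_ev/D_ev)/(AUC_iv/D_iv) = (31.525/20)/(42.8/5) = 1.57625/8.56 = 0.1841

F = 0.184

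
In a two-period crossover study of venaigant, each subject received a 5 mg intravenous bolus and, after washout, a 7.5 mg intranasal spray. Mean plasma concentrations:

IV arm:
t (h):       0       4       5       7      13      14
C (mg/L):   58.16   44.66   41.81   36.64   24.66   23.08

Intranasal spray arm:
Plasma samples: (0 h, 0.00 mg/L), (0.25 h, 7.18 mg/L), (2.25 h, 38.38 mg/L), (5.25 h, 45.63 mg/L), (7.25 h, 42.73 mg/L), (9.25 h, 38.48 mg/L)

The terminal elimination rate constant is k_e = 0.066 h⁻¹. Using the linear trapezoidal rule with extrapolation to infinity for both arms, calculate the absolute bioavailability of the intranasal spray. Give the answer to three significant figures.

F = 0.697

Trapezoidal AUC_0→14 (IV):
  [0→4]: (58.16+44.66)/2 × 4 = 205.64
  [4→5]: (44.66+41.81)/2 × 1 = 43.235
  [5→7]: (41.81+36.64)/2 × 2 = 78.45
  [7→13]: (36.64+24.66)/2 × 6 = 183.9
  [13→14]: (24.66+23.08)/2 × 1 = 23.87
  Sum = 535.095 mg/L·h
IV tail: 23.08/0.066 = 349.697; AUC_iv,0→∞ = 535.095 + 349.697 = 884.792 mg/L·h
Trapezoidal AUC_0→9.25 (intranasal spray):
  [0→0.25]: (0.00+7.18)/2 × 0.25 = 0.8975
  [0.25→2.25]: (7.18+38.38)/2 × 2 = 45.56
  [2.25→5.25]: (38.38+45.63)/2 × 3 = 126.015
  [5.25→7.25]: (45.63+42.73)/2 × 2 = 88.36
  [7.25→9.25]: (42.73+38.48)/2 × 2 = 81.21
  Sum = 342.0425 mg/L·h
intranasal spray tail: 38.48/0.066 = 583.030; AUC_ev,0→∞ = 342.0425 + 583.030 = 925.0725 mg/L·h
F = (AUC_ev/D_ev)/(AUC_iv/D_iv) = (925.0725/7.5)/(884.792/5) = 123.343/176.9584 = 0.6970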